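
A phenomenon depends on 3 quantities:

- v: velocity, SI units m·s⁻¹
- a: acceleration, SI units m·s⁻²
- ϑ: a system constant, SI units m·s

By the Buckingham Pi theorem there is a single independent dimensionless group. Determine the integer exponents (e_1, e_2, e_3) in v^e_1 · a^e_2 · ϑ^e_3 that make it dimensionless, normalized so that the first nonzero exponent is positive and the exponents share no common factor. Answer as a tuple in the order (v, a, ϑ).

(3, -2, -1)

L: e_1·(1) + e_2·(1) + e_3·(1) = 0
T: e_1·(-1) + e_2·(-2) + e_3·(1) = 0
Solving this homogeneous linear system for the smallest-integer solution (first nonzero entry positive) gives (3, -2, -1).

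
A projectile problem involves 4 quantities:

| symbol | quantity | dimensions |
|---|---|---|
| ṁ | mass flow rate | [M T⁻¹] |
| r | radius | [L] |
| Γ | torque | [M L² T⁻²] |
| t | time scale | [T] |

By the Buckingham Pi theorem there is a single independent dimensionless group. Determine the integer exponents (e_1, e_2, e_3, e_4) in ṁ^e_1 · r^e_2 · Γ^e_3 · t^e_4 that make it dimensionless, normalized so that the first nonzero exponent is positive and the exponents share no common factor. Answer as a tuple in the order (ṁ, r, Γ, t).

(1, 2, -1, -1)

M: e_1·(1) + e_2·(0) + e_3·(1) + e_4·(0) = 0
L: e_1·(0) + e_2·(1) + e_3·(2) + e_4·(0) = 0
T: e_1·(-1) + e_2·(0) + e_3·(-2) + e_4·(1) = 0
Solving this homogeneous linear system for the smallest-integer solution (first nonzero entry positive) gives (1, 2, -1, -1).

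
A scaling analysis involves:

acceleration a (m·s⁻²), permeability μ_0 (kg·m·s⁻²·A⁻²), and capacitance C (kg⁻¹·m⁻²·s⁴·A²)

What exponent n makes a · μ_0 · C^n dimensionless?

1

Balance the M exponent: (-1)·n from C, plus (0) + (1) = 1 from the rest, must sum to zero.
−n + 1 = 0, so n = 1.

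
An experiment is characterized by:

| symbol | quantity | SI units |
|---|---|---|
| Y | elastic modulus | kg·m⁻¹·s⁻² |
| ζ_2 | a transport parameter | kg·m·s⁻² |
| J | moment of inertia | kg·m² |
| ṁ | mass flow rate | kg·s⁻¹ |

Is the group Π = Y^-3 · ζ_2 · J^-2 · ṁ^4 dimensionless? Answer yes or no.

Sum the exponent of each base dimension across the product:
  M: −3·[Y]_M + [ζ_2]_M − 2·[J]_M + 4·[ṁ]_M = −3·(1) + (1) − 2·(1) + 4·(1) = 0
  L: −3·[Y]_L + [ζ_2]_L − 2·[J]_L + 4·[ṁ]_L = −3·(-1) + (1) − 2·(2) + 4·(0) = 0
  T: −3·[Y]_T + [ζ_2]_T − 2·[J]_T + 4·[ṁ]_T = −3·(-2) + (-2) − 2·(0) + 4·(-1) = 0
All base exponents vanish — dimensionless.

yes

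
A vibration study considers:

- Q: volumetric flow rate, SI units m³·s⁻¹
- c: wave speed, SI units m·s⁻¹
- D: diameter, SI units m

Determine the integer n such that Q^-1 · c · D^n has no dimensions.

2

Balance the L exponent: (1)·n from D, plus −(3) + (1) = -2 from the rest, must sum to zero.
n − 2 = 0, so n = 2.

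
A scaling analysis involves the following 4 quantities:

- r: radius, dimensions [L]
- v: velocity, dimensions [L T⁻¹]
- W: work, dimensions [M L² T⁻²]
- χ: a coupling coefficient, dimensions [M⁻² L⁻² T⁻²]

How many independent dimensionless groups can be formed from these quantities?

There are 4 variables and 3 base dimensions (M, L, T).
The dimension matrix has rank 3.
Independent dimensionless groups: 4 − 3 = 1.

1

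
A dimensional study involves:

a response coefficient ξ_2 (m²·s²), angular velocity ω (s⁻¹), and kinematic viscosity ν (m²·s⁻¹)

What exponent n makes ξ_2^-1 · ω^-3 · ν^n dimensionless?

1

Balance the L exponent: (2)·n from ν, plus −(2) − 3·(0) = -2 from the rest, must sum to zero.
2n − 2 = 0, so n = 1.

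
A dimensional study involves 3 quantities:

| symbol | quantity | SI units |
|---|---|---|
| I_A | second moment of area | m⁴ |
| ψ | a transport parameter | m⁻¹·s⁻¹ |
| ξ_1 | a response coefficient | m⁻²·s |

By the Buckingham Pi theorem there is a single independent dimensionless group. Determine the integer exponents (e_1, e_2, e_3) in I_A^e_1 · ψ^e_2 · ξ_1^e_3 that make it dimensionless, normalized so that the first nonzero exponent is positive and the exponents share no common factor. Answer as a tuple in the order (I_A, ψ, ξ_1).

L: e_1·(4) + e_2·(-1) + e_3·(-2) = 0
T: e_1·(0) + e_2·(-1) + e_3·(1) = 0
Solving this homogeneous linear system for the smallest-integer solution (first nonzero entry positive) gives (3, 4, 4).

(3, 4, 4)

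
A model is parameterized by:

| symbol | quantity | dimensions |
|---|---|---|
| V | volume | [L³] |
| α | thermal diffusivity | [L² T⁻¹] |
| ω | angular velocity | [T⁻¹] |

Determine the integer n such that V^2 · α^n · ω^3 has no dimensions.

-3

Balance the L exponent: (2)·n from α, plus 2·(3) + 3·(0) = 6 from the rest, must sum to zero.
2n + 6 = 0, so n = -3.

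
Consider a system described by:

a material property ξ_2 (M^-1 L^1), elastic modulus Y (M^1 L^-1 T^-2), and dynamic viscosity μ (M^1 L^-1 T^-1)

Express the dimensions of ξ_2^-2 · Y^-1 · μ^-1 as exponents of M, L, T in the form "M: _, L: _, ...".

Collect each base-dimension exponent across the product:
  M: −2·(-1) − (1) − (1) = 0
  L: −2·(1) − (-1) − (-1) = 0
  T: −2·(0) − (-2) − (-1) = 3
So the dimensions are [T³].

M: 0, L: 0, T: 3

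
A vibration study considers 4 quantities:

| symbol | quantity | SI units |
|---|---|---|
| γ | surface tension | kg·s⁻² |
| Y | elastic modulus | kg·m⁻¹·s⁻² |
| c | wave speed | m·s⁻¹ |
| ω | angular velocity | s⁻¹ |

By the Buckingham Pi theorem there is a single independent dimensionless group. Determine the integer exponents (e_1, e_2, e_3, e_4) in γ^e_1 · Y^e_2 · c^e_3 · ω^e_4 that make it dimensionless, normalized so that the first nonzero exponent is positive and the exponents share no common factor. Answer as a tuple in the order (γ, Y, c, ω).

(1, -1, -1, 1)

M: e_1·(1) + e_2·(1) + e_3·(0) + e_4·(0) = 0
L: e_1·(0) + e_2·(-1) + e_3·(1) + e_4·(0) = 0
T: e_1·(-2) + e_2·(-2) + e_3·(-1) + e_4·(-1) = 0
Solving this homogeneous linear system for the smallest-integer solution (first nonzero entry positive) gives (1, -1, -1, 1).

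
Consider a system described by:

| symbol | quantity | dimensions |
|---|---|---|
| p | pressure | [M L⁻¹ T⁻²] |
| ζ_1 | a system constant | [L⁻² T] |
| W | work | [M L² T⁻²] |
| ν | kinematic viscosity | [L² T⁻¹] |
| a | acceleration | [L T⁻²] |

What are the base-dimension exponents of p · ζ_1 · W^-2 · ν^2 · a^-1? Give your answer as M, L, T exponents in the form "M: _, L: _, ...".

Collect each base-dimension exponent across the product:
  M: (1) + (0) − 2·(1) + 2·(0) − (0) = -1
  L: (-1) + (-2) − 2·(2) + 2·(2) − (1) = -4
  T: (-2) + (1) − 2·(-2) + 2·(-1) − (-2) = 3
So the dimensions are [M⁻¹ L⁻⁴ T³].

M: -1, L: -4, T: 3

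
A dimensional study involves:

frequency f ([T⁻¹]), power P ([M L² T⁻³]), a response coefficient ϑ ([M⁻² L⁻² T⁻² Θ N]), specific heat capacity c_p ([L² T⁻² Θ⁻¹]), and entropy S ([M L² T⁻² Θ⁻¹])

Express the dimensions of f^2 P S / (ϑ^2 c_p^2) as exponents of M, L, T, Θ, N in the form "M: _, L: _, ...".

M: 6, L: 4, T: 1, Θ: -1, N: -2

Collect each base-dimension exponent across the product:
  M: 2·(0) + (1) − 2·(-2) − 2·(0) + (1) = 6
  L: 2·(0) + (2) − 2·(-2) − 2·(2) + (2) = 4
  T: 2·(-1) + (-3) − 2·(-2) − 2·(-2) + (-2) = 1
  Θ: 2·(0) + (0) − 2·(1) − 2·(-1) + (-1) = -1
  N: 2·(0) + (0) − 2·(1) − 2·(0) + (0) = -2
So the dimensions are [M⁶ L⁴ T Θ⁻¹ N⁻²].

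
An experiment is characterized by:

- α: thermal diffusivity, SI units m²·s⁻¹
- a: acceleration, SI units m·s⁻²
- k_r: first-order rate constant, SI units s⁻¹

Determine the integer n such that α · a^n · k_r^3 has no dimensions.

-2

Balance the L exponent: (1)·n from a, plus (2) + 3·(0) = 2 from the rest, must sum to zero.
n + 2 = 0, so n = -2.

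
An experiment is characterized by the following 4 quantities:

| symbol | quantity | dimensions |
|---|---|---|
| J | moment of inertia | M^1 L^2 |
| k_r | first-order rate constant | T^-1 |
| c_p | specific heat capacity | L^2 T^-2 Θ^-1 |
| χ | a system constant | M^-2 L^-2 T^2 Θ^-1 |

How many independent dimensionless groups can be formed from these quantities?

1

There are 4 variables and 4 base dimensions (M, L, T, Θ).
The dimension matrix has rank 3 (less than 4: the dimension vectors are linearly dependent).
Independent dimensionless groups: 4 − 3 = 1.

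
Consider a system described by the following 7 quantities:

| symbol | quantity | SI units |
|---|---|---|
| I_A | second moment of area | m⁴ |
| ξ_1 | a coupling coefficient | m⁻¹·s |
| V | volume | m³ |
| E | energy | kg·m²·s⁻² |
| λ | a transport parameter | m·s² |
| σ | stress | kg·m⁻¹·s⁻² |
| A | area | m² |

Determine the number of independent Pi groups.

There are 7 variables and 3 base dimensions (M, L, T).
The dimension matrix has rank 3.
Independent dimensionless groups: 7 − 3 = 4.

4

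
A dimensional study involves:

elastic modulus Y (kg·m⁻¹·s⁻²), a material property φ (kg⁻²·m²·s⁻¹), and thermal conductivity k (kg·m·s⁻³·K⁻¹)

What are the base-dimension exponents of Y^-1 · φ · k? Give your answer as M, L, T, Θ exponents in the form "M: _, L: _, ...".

M: -2, L: 4, T: -2, Θ: -1

Collect each base-dimension exponent across the product:
  M: −(1) + (-2) + (1) = -2
  L: −(-1) + (2) + (1) = 4
  T: −(-2) + (-1) + (-3) = -2
  Θ: −(0) + (0) + (-1) = -1
So the dimensions are [M⁻² L⁴ T⁻² Θ⁻¹].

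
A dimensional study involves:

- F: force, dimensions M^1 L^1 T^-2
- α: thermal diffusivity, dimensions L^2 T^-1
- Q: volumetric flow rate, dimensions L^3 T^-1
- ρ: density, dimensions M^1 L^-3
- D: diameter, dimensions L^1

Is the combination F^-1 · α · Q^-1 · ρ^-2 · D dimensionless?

Sum the exponent of each base dimension across the product:
  M: −[F]_M + [α]_M − [Q]_M − 2·[ρ]_M + [D]_M = −(1) + (0) − (0) − 2·(1) + (0) = -3
  L: −[F]_L + [α]_L − [Q]_L − 2·[ρ]_L + [D]_L = −(1) + (2) − (3) − 2·(-3) + (1) = 5
  T: −[F]_T + [α]_T − [Q]_T − 2·[ρ]_T + [D]_T = −(-2) + (-1) − (-1) − 2·(0) + (0) = 2
Net dimensions [M⁻³ L⁵ T²] ≠ [1] — not dimensionless.

no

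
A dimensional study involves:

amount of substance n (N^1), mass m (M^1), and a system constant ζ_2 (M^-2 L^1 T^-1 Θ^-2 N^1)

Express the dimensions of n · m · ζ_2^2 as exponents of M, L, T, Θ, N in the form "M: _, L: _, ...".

M: -3, L: 2, T: -2, Θ: -4, N: 3

Collect each base-dimension exponent across the product:
  M: (0) + (1) + 2·(-2) = -3
  L: (0) + (0) + 2·(1) = 2
  T: (0) + (0) + 2·(-1) = -2
  Θ: (0) + (0) + 2·(-2) = -4
  N: (1) + (0) + 2·(1) = 3
So the dimensions are [M⁻³ L² T⁻² Θ⁻⁴ N³].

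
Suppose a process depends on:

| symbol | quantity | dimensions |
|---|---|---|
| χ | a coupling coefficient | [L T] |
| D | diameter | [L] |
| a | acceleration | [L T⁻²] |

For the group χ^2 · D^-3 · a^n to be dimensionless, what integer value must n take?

1

Balance the L exponent: (1)·n from a, plus 2·(1) − 3·(1) = -1 from the rest, must sum to zero.
n − 1 = 0, so n = 1.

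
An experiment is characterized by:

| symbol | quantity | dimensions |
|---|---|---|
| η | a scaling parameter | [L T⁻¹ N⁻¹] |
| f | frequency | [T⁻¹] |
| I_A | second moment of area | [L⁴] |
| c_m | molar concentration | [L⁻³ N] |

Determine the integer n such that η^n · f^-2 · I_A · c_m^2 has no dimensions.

Balance the L exponent: (1)·n from η, plus −2·(0) + (4) + 2·(-3) = -2 from the rest, must sum to zero.
n − 2 = 0, so n = 2.

2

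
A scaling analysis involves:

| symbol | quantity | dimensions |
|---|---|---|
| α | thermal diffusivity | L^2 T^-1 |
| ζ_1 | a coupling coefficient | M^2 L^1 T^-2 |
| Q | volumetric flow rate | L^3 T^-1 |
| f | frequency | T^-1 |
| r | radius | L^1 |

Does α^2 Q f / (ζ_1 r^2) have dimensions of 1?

no

Sum the exponent of each base dimension across the product:
  M: 2·[α]_M − [ζ_1]_M + [Q]_M + [f]_M − 2·[r]_M = 2·(0) − (2) + (0) + (0) − 2·(0) = -2
  L: 2·[α]_L − [ζ_1]_L + [Q]_L + [f]_L − 2·[r]_L = 2·(2) − (1) + (3) + (0) − 2·(1) = 4
  T: 2·[α]_T − [ζ_1]_T + [Q]_T + [f]_T − 2·[r]_T = 2·(-1) − (-2) + (-1) + (-1) − 2·(0) = -2
Net dimensions [M⁻² L⁴ T⁻²] ≠ [1] — not dimensionless.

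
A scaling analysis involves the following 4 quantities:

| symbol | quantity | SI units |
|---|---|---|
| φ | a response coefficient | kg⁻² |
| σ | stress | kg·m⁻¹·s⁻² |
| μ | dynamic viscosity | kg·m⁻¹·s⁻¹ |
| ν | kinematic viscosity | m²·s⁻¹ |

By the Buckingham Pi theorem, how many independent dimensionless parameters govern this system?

1

There are 4 variables and 3 base dimensions (M, L, T).
The dimension matrix has rank 3.
Independent dimensionless groups: 4 − 3 = 1.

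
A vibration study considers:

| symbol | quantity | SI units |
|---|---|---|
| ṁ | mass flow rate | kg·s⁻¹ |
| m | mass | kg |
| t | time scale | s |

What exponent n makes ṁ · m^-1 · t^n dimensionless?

Balance the T exponent: (1)·n from t, plus (-1) − (0) = -1 from the rest, must sum to zero.
n − 1 = 0, so n = 1.

1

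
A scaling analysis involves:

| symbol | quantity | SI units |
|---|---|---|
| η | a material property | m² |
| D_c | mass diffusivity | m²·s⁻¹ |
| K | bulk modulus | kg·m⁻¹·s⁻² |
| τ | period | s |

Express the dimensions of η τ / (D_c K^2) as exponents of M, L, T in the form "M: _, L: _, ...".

Collect each base-dimension exponent across the product:
  M: (0) − (0) − 2·(1) + (0) = -2
  L: (2) − (2) − 2·(-1) + (0) = 2
  T: (0) − (-1) − 2·(-2) + (1) = 6
So the dimensions are [M⁻² L² T⁶].

M: -2, L: 2, T: 6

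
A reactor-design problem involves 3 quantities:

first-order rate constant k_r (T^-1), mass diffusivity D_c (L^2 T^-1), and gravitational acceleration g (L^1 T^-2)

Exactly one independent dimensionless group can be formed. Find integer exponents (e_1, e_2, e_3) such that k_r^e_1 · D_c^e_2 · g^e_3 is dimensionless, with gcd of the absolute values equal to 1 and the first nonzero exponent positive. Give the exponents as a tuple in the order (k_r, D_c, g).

(3, 1, -2)

L: e_1·(0) + e_2·(2) + e_3·(1) = 0
T: e_1·(-1) + e_2·(-1) + e_3·(-2) = 0
Solving this homogeneous linear system for the smallest-integer solution (first nonzero entry positive) gives (3, 1, -2).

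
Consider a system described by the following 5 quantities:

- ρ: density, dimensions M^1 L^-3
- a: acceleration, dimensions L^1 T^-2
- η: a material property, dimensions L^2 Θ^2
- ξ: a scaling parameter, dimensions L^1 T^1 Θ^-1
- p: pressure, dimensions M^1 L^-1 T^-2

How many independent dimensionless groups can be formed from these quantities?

There are 5 variables and 4 base dimensions (M, L, T, Θ).
The dimension matrix has rank 4.
Independent dimensionless groups: 5 − 4 = 1.

1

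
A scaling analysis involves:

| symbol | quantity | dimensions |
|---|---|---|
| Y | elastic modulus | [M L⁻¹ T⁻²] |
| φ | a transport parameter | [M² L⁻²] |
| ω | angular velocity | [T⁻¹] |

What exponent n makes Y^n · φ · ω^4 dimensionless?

-2

Balance the M exponent: (1)·n from Y, plus (2) + 4·(0) = 2 from the rest, must sum to zero.
n + 2 = 0, so n = -2.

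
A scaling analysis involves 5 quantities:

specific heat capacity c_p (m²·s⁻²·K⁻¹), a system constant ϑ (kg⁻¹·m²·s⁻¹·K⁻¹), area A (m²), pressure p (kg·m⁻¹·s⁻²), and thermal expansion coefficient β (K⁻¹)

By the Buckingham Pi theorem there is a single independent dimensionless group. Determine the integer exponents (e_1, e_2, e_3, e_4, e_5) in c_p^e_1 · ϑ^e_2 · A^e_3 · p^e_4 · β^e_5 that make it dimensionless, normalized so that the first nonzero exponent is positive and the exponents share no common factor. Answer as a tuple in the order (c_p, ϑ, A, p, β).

M: e_1·(0) + e_2·(-1) + e_3·(0) + e_4·(1) + e_5·(0) = 0
L: e_1·(2) + e_2·(2) + e_3·(2) + e_4·(-1) + e_5·(0) = 0
T: e_1·(-2) + e_2·(-1) + e_3·(0) + e_4·(-2) + e_5·(0) = 0
Θ: e_1·(-1) + e_2·(-1) + e_3·(0) + e_4·(0) + e_5·(-1) = 0
Solving this homogeneous linear system for the smallest-integer solution (first nonzero entry positive) gives (3, -2, -2, -2, -1).

(3, -2, -2, -2, -1)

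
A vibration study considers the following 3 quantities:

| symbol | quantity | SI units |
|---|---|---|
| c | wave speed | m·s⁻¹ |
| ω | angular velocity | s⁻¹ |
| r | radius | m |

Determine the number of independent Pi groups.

There are 3 variables and 2 base dimensions (L, T).
The dimension matrix has rank 2.
Independent dimensionless groups: 3 − 2 = 1.

1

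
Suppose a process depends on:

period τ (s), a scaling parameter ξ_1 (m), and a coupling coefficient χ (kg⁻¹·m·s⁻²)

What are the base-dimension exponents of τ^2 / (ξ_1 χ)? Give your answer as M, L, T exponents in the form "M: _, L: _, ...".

Collect each base-dimension exponent across the product:
  M: 2·(0) − (0) − (-1) = 1
  L: 2·(0) − (1) − (1) = -2
  T: 2·(1) − (0) − (-2) = 4
So the dimensions are [M L⁻² T⁴].

M: 1, L: -2, T: 4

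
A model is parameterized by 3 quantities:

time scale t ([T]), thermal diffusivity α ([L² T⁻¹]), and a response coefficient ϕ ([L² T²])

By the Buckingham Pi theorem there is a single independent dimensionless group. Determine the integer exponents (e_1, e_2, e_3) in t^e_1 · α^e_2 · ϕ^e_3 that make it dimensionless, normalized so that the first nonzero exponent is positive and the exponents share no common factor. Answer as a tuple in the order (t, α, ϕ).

L: e_1·(0) + e_2·(2) + e_3·(2) = 0
T: e_1·(1) + e_2·(-1) + e_3·(2) = 0
Solving this homogeneous linear system for the smallest-integer solution (first nonzero entry positive) gives (3, 1, -1).

(3, 1, -1)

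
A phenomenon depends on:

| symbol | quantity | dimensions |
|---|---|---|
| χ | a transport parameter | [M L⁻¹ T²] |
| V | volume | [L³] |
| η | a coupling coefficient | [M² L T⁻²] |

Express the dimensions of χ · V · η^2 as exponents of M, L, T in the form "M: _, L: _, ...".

M: 5, L: 4, T: -2

Collect each base-dimension exponent across the product:
  M: (1) + (0) + 2·(2) = 5
  L: (-1) + (3) + 2·(1) = 4
  T: (2) + (0) + 2·(-2) = -2
So the dimensions are [M⁵ L⁴ T⁻²].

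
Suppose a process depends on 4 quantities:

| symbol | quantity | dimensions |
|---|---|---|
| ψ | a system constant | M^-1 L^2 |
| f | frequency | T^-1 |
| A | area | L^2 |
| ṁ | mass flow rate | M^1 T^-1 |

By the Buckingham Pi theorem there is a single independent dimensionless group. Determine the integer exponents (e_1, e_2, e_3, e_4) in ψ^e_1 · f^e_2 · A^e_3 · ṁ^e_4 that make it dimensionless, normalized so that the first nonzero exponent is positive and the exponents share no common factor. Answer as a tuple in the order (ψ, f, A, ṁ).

M: e_1·(-1) + e_2·(0) + e_3·(0) + e_4·(1) = 0
L: e_1·(2) + e_2·(0) + e_3·(2) + e_4·(0) = 0
T: e_1·(0) + e_2·(-1) + e_3·(0) + e_4·(-1) = 0
Solving this homogeneous linear system for the smallest-integer solution (first nonzero entry positive) gives (1, -1, -1, 1).

(1, -1, -1, 1)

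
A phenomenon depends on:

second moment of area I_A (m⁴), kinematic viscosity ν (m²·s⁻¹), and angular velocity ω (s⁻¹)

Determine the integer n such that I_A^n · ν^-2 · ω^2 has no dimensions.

1

Balance the L exponent: (4)·n from I_A, plus −2·(2) + 2·(0) = -4 from the rest, must sum to zero.
4n − 4 = 0, so n = 1.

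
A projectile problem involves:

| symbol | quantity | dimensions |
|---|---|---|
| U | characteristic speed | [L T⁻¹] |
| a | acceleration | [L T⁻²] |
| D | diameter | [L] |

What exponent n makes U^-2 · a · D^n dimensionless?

1

Balance the L exponent: (1)·n from D, plus −2·(1) + (1) = -1 from the rest, must sum to zero.
n − 1 = 0, so n = 1.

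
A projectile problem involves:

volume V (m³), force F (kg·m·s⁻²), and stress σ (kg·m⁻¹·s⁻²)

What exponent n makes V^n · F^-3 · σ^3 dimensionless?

2

Balance the L exponent: (3)·n from V, plus −3·(1) + 3·(-1) = -6 from the rest, must sum to zero.
3n − 6 = 0, so n = 2.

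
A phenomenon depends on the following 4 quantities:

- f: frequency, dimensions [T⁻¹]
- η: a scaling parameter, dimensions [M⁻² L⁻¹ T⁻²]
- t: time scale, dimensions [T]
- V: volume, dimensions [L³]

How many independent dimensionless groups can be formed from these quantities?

There are 4 variables and 3 base dimensions (M, L, T).
The dimension matrix has rank 3.
Independent dimensionless groups: 4 − 3 = 1.

1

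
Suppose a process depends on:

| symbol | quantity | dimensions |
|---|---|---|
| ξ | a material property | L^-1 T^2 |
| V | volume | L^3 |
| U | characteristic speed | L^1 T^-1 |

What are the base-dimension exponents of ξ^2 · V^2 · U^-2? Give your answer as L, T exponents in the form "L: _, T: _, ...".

Collect each base-dimension exponent across the product:
  L: 2·(-1) + 2·(3) − 2·(1) = 2
  T: 2·(2) + 2·(0) − 2·(-1) = 6
So the dimensions are [L² T⁶].

L: 2, T: 6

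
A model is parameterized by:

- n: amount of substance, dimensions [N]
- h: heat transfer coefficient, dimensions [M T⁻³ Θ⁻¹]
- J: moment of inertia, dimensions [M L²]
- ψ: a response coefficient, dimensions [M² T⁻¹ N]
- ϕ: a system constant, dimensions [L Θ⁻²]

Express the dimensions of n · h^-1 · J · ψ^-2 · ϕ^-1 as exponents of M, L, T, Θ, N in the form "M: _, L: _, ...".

M: -4, L: 1, T: 5, Θ: 3, N: -1

Collect each base-dimension exponent across the product:
  M: (0) − (1) + (1) − 2·(2) − (0) = -4
  L: (0) − (0) + (2) − 2·(0) − (1) = 1
  T: (0) − (-3) + (0) − 2·(-1) − (0) = 5
  Θ: (0) − (-1) + (0) − 2·(0) − (-2) = 3
  N: (1) − (0) + (0) − 2·(1) − (0) = -1
So the dimensions are [M⁻⁴ L T⁵ Θ³ N⁻¹].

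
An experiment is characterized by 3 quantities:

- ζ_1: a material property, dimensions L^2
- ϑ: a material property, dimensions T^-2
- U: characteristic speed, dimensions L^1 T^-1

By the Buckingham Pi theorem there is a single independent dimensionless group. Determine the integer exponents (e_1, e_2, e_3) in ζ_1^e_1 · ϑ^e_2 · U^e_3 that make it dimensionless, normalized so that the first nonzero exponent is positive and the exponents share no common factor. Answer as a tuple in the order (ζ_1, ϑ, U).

L: e_1·(2) + e_2·(0) + e_3·(1) = 0
T: e_1·(0) + e_2·(-2) + e_3·(-1) = 0
Solving this homogeneous linear system for the smallest-integer solution (first nonzero entry positive) gives (1, 1, -2).

(1, 1, -2)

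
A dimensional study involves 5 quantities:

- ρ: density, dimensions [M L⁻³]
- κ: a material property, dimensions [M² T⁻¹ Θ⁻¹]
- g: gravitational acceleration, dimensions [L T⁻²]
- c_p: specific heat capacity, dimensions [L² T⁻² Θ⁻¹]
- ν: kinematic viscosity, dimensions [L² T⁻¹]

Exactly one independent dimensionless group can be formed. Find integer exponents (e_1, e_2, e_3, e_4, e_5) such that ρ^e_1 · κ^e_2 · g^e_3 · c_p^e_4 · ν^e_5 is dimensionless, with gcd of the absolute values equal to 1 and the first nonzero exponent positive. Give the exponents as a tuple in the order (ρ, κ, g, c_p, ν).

M: e_1·(1) + e_2·(2) + e_3·(0) + e_4·(0) + e_5·(0) = 0
L: e_1·(-3) + e_2·(0) + e_3·(1) + e_4·(2) + e_5·(2) = 0
T: e_1·(0) + e_2·(-1) + e_3·(-2) + e_4·(-2) + e_5·(-1) = 0
Θ: e_1·(0) + e_2·(-1) + e_3·(0) + e_4·(-1) + e_5·(0) = 0
Solving this homogeneous linear system for the smallest-integer solution (first nonzero entry positive) gives (2, -1, -2, 1, 3).

(2, -1, -2, 1, 3)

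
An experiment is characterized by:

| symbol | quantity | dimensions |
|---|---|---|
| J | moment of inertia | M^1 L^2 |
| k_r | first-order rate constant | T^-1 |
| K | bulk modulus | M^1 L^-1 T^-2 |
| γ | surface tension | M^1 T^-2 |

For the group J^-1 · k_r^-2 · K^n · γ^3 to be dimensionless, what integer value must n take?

Balance the M exponent: (1)·n from K, plus −(1) − 2·(0) + 3·(1) = 2 from the rest, must sum to zero.
n + 2 = 0, so n = -2.

-2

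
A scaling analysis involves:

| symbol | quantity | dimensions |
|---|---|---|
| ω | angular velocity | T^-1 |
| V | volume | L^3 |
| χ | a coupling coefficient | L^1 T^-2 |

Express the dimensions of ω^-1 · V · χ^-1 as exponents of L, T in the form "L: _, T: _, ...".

Collect each base-dimension exponent across the product:
  L: −(0) + (3) − (1) = 2
  T: −(-1) + (0) − (-2) = 3
So the dimensions are [L² T³].

L: 2, T: 3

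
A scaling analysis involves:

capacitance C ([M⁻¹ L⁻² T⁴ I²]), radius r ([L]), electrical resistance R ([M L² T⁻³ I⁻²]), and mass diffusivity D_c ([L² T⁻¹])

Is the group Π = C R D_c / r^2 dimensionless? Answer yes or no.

Sum the exponent of each base dimension across the product:
  M: [C]_M − 2·[r]_M + [R]_M + [D_c]_M = (-1) − 2·(0) + (1) + (0) = 0
  L: [C]_L − 2·[r]_L + [R]_L + [D_c]_L = (-2) − 2·(1) + (2) + (2) = 0
  T: [C]_T − 2·[r]_T + [R]_T + [D_c]_T = (4) − 2·(0) + (-3) + (-1) = 0
  I: [C]_I − 2·[r]_I + [R]_I + [D_c]_I = (2) − 2·(0) + (-2) + (0) = 0
All base exponents vanish — dimensionless.

yes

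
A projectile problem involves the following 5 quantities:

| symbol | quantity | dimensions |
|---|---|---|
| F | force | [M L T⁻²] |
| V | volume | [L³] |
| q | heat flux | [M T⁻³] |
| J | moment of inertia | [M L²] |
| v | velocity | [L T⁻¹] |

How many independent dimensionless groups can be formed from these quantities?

2

There are 5 variables and 3 base dimensions (M, L, T).
The dimension matrix has rank 3.
Independent dimensionless groups: 5 − 3 = 2.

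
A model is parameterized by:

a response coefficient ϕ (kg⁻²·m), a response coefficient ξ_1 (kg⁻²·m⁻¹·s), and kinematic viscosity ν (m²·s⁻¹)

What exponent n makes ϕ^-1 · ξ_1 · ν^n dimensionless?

Balance the L exponent: (2)·n from ν, plus −(1) + (-1) = -2 from the rest, must sum to zero.
2n − 2 = 0, so n = 1.

1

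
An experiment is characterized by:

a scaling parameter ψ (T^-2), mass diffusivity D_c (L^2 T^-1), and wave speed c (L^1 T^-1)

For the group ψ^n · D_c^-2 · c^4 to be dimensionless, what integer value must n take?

Balance the T exponent: (-2)·n from ψ, plus −2·(-1) + 4·(-1) = -2 from the rest, must sum to zero.
-2n − 2 = 0, so n = -1.

-1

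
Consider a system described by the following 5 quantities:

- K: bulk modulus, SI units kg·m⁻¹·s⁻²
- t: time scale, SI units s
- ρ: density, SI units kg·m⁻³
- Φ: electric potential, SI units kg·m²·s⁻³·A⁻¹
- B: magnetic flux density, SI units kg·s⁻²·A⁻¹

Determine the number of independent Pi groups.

There are 5 variables and 4 base dimensions (M, L, T, I).
The dimension matrix has rank 4.
Independent dimensionless groups: 5 − 4 = 1.

1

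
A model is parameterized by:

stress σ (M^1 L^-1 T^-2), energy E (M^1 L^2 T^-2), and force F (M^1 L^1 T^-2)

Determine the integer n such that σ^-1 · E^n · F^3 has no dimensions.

Balance the M exponent: (1)·n from E, plus −(1) + 3·(1) = 2 from the rest, must sum to zero.
n + 2 = 0, so n = -2.

-2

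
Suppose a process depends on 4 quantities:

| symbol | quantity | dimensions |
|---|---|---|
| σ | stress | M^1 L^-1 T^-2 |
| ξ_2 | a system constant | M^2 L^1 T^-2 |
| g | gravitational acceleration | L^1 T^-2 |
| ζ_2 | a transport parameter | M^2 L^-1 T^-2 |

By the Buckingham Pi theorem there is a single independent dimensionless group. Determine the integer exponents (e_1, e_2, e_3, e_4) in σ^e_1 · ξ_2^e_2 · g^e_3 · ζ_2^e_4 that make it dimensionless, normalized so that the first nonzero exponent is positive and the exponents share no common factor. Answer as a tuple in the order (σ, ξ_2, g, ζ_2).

(2, 1, -1, -2)

M: e_1·(1) + e_2·(2) + e_3·(0) + e_4·(2) = 0
L: e_1·(-1) + e_2·(1) + e_3·(1) + e_4·(-1) = 0
T: e_1·(-2) + e_2·(-2) + e_3·(-2) + e_4·(-2) = 0
Solving this homogeneous linear system for the smallest-integer solution (first nonzero entry positive) gives (2, 1, -1, -2).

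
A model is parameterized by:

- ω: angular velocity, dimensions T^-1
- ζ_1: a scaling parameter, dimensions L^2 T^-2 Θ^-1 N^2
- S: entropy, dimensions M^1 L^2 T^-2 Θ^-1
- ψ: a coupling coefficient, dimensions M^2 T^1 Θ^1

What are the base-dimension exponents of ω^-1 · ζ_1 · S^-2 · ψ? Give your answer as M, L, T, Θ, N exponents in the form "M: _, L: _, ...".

M: 0, L: -2, T: 4, Θ: 2, N: 2

Collect each base-dimension exponent across the product:
  M: −(0) + (0) − 2·(1) + (2) = 0
  L: −(0) + (2) − 2·(2) + (0) = -2
  T: −(-1) + (-2) − 2·(-2) + (1) = 4
  Θ: −(0) + (-1) − 2·(-1) + (1) = 2
  N: −(0) + (2) − 2·(0) + (0) = 2
So the dimensions are [L⁻² T⁴ Θ² N²].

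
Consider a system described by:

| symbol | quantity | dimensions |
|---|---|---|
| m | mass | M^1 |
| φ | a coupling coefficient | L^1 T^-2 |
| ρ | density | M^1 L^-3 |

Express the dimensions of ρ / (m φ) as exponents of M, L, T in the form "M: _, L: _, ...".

Collect each base-dimension exponent across the product:
  M: −(1) − (0) + (1) = 0
  L: −(0) − (1) + (-3) = -4
  T: −(0) − (-2) + (0) = 2
So the dimensions are [L⁻⁴ T²].

M: 0, L: -4, T: 2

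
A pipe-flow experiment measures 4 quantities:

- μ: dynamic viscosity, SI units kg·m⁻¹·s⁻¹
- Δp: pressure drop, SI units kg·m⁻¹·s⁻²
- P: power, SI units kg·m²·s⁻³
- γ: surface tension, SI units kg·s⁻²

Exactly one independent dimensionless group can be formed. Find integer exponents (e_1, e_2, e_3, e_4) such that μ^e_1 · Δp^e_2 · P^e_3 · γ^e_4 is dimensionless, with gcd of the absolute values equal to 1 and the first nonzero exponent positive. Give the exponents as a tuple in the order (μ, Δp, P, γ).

(1, 1, 1, -3)

M: e_1·(1) + e_2·(1) + e_3·(1) + e_4·(1) = 0
L: e_1·(-1) + e_2·(-1) + e_3·(2) + e_4·(0) = 0
T: e_1·(-1) + e_2·(-2) + e_3·(-3) + e_4·(-2) = 0
Solving this homogeneous linear system for the smallest-integer solution (first nonzero entry positive) gives (1, 1, 1, -3).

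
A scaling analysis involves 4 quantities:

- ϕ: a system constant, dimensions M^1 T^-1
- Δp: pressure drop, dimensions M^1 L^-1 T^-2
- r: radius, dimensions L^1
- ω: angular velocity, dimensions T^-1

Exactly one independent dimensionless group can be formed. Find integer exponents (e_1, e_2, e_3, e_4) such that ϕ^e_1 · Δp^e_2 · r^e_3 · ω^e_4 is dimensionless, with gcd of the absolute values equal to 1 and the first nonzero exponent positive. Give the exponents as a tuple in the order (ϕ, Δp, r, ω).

(1, -1, -1, 1)

M: e_1·(1) + e_2·(1) + e_3·(0) + e_4·(0) = 0
L: e_1·(0) + e_2·(-1) + e_3·(1) + e_4·(0) = 0
T: e_1·(-1) + e_2·(-2) + e_3·(0) + e_4·(-1) = 0
Solving this homogeneous linear system for the smallest-integer solution (first nonzero entry positive) gives (1, -1, -1, 1).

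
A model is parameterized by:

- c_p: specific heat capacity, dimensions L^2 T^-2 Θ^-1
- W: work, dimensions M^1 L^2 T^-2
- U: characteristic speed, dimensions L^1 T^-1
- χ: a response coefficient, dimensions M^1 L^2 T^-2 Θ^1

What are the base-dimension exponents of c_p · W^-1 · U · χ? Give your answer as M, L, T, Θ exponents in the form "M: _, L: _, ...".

M: 0, L: 3, T: -3, Θ: 0

Collect each base-dimension exponent across the product:
  M: (0) − (1) + (0) + (1) = 0
  L: (2) − (2) + (1) + (2) = 3
  T: (-2) − (-2) + (-1) + (-2) = -3
  Θ: (-1) − (0) + (0) + (1) = 0
So the dimensions are [L³ T⁻³].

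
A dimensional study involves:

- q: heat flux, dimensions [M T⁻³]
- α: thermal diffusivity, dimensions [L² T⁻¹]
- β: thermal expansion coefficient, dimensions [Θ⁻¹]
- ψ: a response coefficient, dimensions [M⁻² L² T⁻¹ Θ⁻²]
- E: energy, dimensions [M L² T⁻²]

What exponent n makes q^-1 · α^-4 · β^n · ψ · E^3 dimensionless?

Balance the Θ exponent: (-1)·n from β, plus −(0) − 4·(0) + (-2) + 3·(0) = -2 from the rest, must sum to zero.
−n − 2 = 0, so n = -2.

-2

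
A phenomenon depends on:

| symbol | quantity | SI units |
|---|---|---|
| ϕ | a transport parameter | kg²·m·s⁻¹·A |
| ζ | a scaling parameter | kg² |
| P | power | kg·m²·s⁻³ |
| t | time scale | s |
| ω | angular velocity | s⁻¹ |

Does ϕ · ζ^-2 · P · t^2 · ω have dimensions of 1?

no

Sum the exponent of each base dimension across the product:
  M: [ϕ]_M − 2·[ζ]_M + [P]_M + 2·[t]_M + [ω]_M = (2) − 2·(2) + (1) + 2·(0) + (0) = -1
  L: [ϕ]_L − 2·[ζ]_L + [P]_L + 2·[t]_L + [ω]_L = (1) − 2·(0) + (2) + 2·(0) + (0) = 3
  T: [ϕ]_T − 2·[ζ]_T + [P]_T + 2·[t]_T + [ω]_T = (-1) − 2·(0) + (-3) + 2·(1) + (-1) = -3
  I: [ϕ]_I − 2·[ζ]_I + [P]_I + 2·[t]_I + [ω]_I = (1) − 2·(0) + (0) + 2·(0) + (0) = 1
Net dimensions [M⁻¹ L³ T⁻³ I] ≠ [1] — not dimensionless.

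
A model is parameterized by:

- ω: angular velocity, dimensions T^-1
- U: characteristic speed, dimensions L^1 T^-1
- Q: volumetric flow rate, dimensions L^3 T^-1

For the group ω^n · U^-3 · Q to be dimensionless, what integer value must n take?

2

Balance the T exponent: (-1)·n from ω, plus −3·(-1) + (-1) = 2 from the rest, must sum to zero.
−n + 2 = 0, so n = 2.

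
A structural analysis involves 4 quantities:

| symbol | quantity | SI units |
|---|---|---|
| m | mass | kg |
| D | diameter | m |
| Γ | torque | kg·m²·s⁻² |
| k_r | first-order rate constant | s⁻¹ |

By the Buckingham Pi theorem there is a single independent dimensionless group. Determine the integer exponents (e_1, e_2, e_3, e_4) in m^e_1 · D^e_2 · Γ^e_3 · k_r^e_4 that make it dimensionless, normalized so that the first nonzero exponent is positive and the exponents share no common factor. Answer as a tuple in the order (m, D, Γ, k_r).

M: e_1·(1) + e_2·(0) + e_3·(1) + e_4·(0) = 0
L: e_1·(0) + e_2·(1) + e_3·(2) + e_4·(0) = 0
T: e_1·(0) + e_2·(0) + e_3·(-2) + e_4·(-1) = 0
Solving this homogeneous linear system for the smallest-integer solution (first nonzero entry positive) gives (1, 2, -1, 2).

(1, 2, -1, 2)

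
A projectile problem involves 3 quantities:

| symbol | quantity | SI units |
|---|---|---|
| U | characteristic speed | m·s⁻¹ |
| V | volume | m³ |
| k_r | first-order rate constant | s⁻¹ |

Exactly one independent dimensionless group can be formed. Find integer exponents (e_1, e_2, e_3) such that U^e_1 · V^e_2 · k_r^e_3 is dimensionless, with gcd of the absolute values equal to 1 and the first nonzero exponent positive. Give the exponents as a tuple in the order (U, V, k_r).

L: e_1·(1) + e_2·(3) + e_3·(0) = 0
T: e_1·(-1) + e_2·(0) + e_3·(-1) = 0
Solving this homogeneous linear system for the smallest-integer solution (first nonzero entry positive) gives (3, -1, -3).

(3, -1, -3)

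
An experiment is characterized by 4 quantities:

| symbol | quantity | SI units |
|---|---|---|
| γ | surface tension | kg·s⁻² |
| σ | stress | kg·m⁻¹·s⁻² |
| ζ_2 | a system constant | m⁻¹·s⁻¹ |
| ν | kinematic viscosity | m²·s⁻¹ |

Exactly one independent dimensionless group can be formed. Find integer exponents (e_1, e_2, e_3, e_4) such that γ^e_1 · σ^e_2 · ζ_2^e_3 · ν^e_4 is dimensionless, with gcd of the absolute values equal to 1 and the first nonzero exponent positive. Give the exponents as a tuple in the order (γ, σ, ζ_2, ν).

(3, -3, 1, -1)

M: e_1·(1) + e_2·(1) + e_3·(0) + e_4·(0) = 0
L: e_1·(0) + e_2·(-1) + e_3·(-1) + e_4·(2) = 0
T: e_1·(-2) + e_2·(-2) + e_3·(-1) + e_4·(-1) = 0
Solving this homogeneous linear system for the smallest-integer solution (first nonzero entry positive) gives (3, -3, 1, -1).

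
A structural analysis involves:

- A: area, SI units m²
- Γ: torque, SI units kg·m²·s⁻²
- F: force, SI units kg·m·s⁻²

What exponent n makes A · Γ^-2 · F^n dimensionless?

Balance the M exponent: (1)·n from F, plus (0) − 2·(1) = -2 from the rest, must sum to zero.
n − 2 = 0, so n = 2.

2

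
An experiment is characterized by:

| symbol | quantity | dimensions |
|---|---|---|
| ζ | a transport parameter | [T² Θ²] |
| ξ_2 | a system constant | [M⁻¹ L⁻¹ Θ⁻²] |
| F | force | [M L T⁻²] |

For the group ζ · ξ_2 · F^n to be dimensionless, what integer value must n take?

Balance the M exponent: (1)·n from F, plus (0) + (-1) = -1 from the rest, must sum to zero.
n − 1 = 0, so n = 1.

1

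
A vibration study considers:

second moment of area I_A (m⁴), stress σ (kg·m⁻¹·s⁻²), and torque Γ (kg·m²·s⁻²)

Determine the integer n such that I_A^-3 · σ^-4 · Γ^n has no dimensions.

Balance the M exponent: (1)·n from Γ, plus −3·(0) − 4·(1) = -4 from the rest, must sum to zero.
n − 4 = 0, so n = 4.

4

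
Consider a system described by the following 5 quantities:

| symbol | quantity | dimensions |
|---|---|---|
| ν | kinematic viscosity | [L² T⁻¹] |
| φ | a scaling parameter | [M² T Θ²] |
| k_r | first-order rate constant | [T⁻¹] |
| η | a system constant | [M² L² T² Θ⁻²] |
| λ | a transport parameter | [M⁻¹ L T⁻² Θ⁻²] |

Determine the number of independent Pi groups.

1

There are 5 variables and 4 base dimensions (M, L, T, Θ).
The dimension matrix has rank 4.
Independent dimensionless groups: 5 − 4 = 1.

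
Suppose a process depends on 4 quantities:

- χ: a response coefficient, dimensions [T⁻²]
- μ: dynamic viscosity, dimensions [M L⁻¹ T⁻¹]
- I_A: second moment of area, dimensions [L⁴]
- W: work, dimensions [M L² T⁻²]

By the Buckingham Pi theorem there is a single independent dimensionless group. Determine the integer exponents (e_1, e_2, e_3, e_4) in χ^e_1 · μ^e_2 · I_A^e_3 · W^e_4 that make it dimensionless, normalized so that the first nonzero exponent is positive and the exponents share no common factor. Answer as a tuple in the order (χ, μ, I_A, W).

(2, 4, 3, -4)

M: e_1·(0) + e_2·(1) + e_3·(0) + e_4·(1) = 0
L: e_1·(0) + e_2·(-1) + e_3·(4) + e_4·(2) = 0
T: e_1·(-2) + e_2·(-1) + e_3·(0) + e_4·(-2) = 0
Solving this homogeneous linear system for the smallest-integer solution (first nonzero entry positive) gives (2, 4, 3, -4).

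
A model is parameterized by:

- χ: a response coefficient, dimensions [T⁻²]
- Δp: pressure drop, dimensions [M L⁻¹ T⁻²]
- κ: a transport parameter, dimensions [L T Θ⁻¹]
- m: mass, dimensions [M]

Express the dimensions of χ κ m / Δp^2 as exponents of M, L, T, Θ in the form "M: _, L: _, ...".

M: -1, L: 3, T: 3, Θ: -1

Collect each base-dimension exponent across the product:
  M: (0) − 2·(1) + (0) + (1) = -1
  L: (0) − 2·(-1) + (1) + (0) = 3
  T: (-2) − 2·(-2) + (1) + (0) = 3
  Θ: (0) − 2·(0) + (-1) + (0) = -1
So the dimensions are [M⁻¹ L³ T³ Θ⁻¹].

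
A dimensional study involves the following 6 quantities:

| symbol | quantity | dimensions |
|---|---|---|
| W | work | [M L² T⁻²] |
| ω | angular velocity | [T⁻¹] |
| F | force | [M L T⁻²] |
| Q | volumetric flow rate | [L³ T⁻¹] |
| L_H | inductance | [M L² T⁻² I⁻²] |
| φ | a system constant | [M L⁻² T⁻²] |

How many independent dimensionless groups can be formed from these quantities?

2

There are 6 variables and 4 base dimensions (M, L, T, I).
The dimension matrix has rank 4.
Independent dimensionless groups: 6 − 4 = 2.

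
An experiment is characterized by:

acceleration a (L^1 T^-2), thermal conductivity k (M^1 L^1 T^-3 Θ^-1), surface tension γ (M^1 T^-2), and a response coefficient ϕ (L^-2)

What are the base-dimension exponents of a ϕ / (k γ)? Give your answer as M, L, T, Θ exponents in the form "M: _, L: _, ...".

Collect each base-dimension exponent across the product:
  M: (0) − (1) − (1) + (0) = -2
  L: (1) − (1) − (0) + (-2) = -2
  T: (-2) − (-3) − (-2) + (0) = 3
  Θ: (0) − (-1) − (0) + (0) = 1
So the dimensions are [M⁻² L⁻² T³ Θ].

M: -2, L: -2, T: 3, Θ: 1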